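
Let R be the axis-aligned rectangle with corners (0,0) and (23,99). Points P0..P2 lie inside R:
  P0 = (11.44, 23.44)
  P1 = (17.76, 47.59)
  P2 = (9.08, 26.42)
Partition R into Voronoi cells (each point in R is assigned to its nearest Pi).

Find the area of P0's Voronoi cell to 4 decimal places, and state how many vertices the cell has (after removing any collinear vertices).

Area of P0's cell: 594.6006 (5 vertices)

1. box [0,23]×[0,99]: [(0, 0) (23, 0) (23, 99) (0, 99)]
2. ⊥bis P0·P1 via (14.6,35.515): [(0, 39.3358) (0, 0) (23, 0) (23, 33.3167)]  |A|=835.504
3. ⊥bis P0·P2 via (10.26,24.93): [(21.384, 33.7396) (0, 16.8046) (0, 0) (23, 0) (23, 33.3167)]  |A|=594.6006
4. canonical 5-gon: [(21.384, 33.7396) (0, 16.8046) (0, 0) (23, 0) (23, 33.3167)]
5. shoelace: 594.6006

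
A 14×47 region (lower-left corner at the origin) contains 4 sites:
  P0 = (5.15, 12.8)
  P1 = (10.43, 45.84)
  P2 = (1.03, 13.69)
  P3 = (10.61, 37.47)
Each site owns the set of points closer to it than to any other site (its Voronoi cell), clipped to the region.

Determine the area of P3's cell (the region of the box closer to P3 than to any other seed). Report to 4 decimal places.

Area of P3's cell: 224.4822

1. box [0,14]×[0,47]: [(0, 0) (14, 0) (14, 47) (0, 47)]
2. ⊥bis P3·P0 via (7.88,25.135): [(0, 26.879) (14, 23.7805) (14, 47) (0, 47)]  |A|=303.3833
3. ⊥bis P3·P1 via (10.52,41.655): [(0, 41.4288) (0, 26.879) (14, 23.7805) (14, 41.7298)]  |A|=227.4935
4. ⊥bis P3·P2 via (5.82,25.58): [(0, 41.4288) (0, 27.9246) (5.7598, 25.6042) (14, 23.7805) (14, 41.7298)]  |A|=224.4822
5. canonical 5-gon: [(0, 41.4288) (0, 27.9246) (5.7598, 25.6042) (14, 23.7805) (14, 41.7298)]
6. shoelace: 224.4822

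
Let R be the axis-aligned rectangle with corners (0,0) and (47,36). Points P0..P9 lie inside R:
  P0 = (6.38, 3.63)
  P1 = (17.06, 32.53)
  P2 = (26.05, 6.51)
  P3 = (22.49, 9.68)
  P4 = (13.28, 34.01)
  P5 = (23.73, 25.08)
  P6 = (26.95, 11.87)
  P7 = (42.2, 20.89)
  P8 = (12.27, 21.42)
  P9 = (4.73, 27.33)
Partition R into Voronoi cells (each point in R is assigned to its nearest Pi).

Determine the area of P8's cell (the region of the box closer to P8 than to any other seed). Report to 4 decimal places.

1. box [0,47]×[0,36]: [(0, 0) (47, 0) (47, 36) (0, 36)]
2. ⊥bis P8·P0 via (9.325,12.525): [(0, 15.6124) (47, 0.0514) (47, 36) (0, 36)]  |A|=1323.902
3. ⊥bis P8·P1 via (14.665,26.975): [(0, 33.2977) (0, 15.6124) (47, 0.0514) (47, 13.034)]  |A|=720.697
4. ⊥bis P8·P2 via (19.16,13.965): [(27.3291, 21.515) (0, 33.2977) (0, 15.6124) (15.4189, 10.5074)]  |A|=356.9248
5. ⊥bis P8·P3 via (17.38,15.55): [(25.2579, 22.4079) (0, 33.2977) (0, 15.6124) (12.6431, 11.4264)]  |A|=319.1702
6. ⊥bis P8·P4 via (12.775,27.715): [(25.2579, 22.4079) (12.9883, 27.6979) (0, 28.7398) (0, 15.6124) (12.6431, 11.4264)]  |A|=289.5707
7. ⊥bis P8·P5 via (18,23.25): [(19.7893, 17.6474) (17.1529, 25.9024) (12.9883, 27.6979) (0, 28.7398) (0, 15.6124) (12.6431, 11.4264)]  |A|=260.7238
8. ⊥bis P8·P6 via (19.61,16.645): [(19.7893, 17.6474) (17.1529, 25.9024) (12.9883, 27.6979) (0, 28.7398) (0, 15.6124) (12.6431, 11.4264)]  |A|=260.7238
9. ⊥bis P8·P7 via (27.235,21.155): [(19.7893, 17.6474) (17.1529, 25.9024) (12.9883, 27.6979) (0, 28.7398) (0, 15.6124) (12.6431, 11.4264)]  |A|=260.7238
10. ⊥bis P8·P9 via (8.5,24.375): [(19.7893, 17.6474) (17.1529, 25.9024) (12.9883, 27.6979) (11.216, 27.8401) (1.2955, 15.1835) (12.6431, 11.4264)]  |A|=176.7792
11. canonical 6-gon: [(19.7893, 17.6474) (17.1529, 25.9024) (12.9883, 27.6979) (11.216, 27.8401) (1.2955, 15.1835) (12.6431, 11.4264)]
12. shoelace: 176.7792

Area of P8's cell: 176.7792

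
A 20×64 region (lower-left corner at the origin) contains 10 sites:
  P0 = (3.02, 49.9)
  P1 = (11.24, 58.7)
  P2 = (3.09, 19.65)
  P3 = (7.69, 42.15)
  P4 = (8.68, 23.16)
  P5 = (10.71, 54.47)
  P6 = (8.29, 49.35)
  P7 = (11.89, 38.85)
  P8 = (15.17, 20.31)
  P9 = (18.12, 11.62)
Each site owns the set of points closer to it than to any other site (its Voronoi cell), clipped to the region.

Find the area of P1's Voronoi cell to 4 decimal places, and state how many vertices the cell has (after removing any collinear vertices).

Area of P1's cell: 140.2931 (5 vertices)

1. box [0,20]×[0,64]: [(0, 0) (20, 0) (20, 64) (0, 64)]
2. ⊥bis P1·P0 via (7.13,54.3): [(0, 60.9601) (20, 42.2783) (20, 64) (0, 64)]  |A|=247.6168
3. ⊥bis P1·P2 via (7.165,39.175): [(0, 60.9601) (20, 42.2783) (20, 64) (0, 64)]  |A|=247.6168
4. ⊥bis P1·P3 via (9.465,50.425): [(0, 60.9601) (11.819, 49.9201) (20, 48.1652) (20, 64) (0, 64)]  |A|=223.5361
5. ⊥bis P1·P4 via (9.96,40.93): [(0, 60.9601) (11.819, 49.9201) (20, 48.1652) (20, 64) (0, 64)]  |A|=223.5361
6. ⊥bis P1·P5 via (10.975,56.585): [(0, 60.9601) (3.7092, 57.4954) (20, 55.4542) (20, 64) (0, 64)]  |A|=140.2931
7. ⊥bis P1·P6 via (9.765,54.025): [(0, 60.9601) (3.7092, 57.4954) (20, 55.4542) (20, 64) (0, 64)]  |A|=140.2931
8. ⊥bis P1·P7 via (11.565,48.775): [(0, 60.9601) (3.7092, 57.4954) (20, 55.4542) (20, 64) (0, 64)]  |A|=140.2931
9. ⊥bis P1·P8 via (13.205,39.505): [(0, 60.9601) (3.7092, 57.4954) (20, 55.4542) (20, 64) (0, 64)]  |A|=140.2931
10. ⊥bis P1·P9 via (14.68,35.16): [(0, 60.9601) (3.7092, 57.4954) (20, 55.4542) (20, 64) (0, 64)]  |A|=140.2931
11. canonical 5-gon: [(0, 60.9601) (3.7092, 57.4954) (20, 55.4542) (20, 64) (0, 64)]
12. shoelace: 140.2931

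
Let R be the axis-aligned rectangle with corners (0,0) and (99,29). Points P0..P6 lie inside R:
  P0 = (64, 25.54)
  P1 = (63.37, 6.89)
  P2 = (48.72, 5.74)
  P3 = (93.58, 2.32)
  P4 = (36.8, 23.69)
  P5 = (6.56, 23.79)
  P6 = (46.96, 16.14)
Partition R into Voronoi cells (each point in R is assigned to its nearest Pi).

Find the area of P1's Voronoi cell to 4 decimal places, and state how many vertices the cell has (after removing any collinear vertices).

1. box [0,99]×[0,29]: [(0, 0) (99, 0) (99, 29) (0, 29)]
2. ⊥bis P1·P0 via (63.685,16.215): [(0, 18.3663) (0, 0) (99, 0) (99, 15.0221)]  |A|=1652.723
3. ⊥bis P1·P2 via (56.045,6.315): [(55.2455, 16.5001) (56.5407, 0) (99, 0) (99, 15.0221)]  |A|=678.9323
4. ⊥bis P1·P3 via (78.475,4.605): [(80.1472, 15.6589) (55.2455, 16.5001) (56.5407, 0) (77.7784, 0)]  |A|=371.1745
5. ⊥bis P1·P4 via (50.085,15.29): [(80.1472, 15.6589) (55.2455, 16.5001) (56.5407, 0) (77.7784, 0)]  |A|=371.1745
6. ⊥bis P1·P5 via (34.965,15.34): [(80.1472, 15.6589) (55.2455, 16.5001) (56.5407, 0) (77.7784, 0)]  |A|=371.1745
7. ⊥bis P1·P6 via (55.165,11.515): [(80.1472, 15.6589) (57.924, 16.4096) (55.5791, 12.2497) (56.5407, 0) (77.7784, 0)]  |A|=365.4973
8. canonical 5-gon: [(80.1472, 15.6589) (57.924, 16.4096) (55.5791, 12.2497) (56.5407, 0) (77.7784, 0)]
9. shoelace: 365.4973

Area of P1's cell: 365.4973 (5 vertices)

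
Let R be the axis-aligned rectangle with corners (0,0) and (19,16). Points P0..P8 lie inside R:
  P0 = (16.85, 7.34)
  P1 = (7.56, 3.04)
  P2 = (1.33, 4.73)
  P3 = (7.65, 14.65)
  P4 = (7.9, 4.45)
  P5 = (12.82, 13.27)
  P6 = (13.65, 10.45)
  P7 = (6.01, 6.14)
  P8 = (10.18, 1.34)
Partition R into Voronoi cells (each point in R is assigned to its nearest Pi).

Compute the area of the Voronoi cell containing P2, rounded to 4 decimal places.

Area of P2's cell: 38.7580

1. box [0,19]×[0,16]: [(0, 0) (19, 0) (19, 16) (0, 16)]
2. ⊥bis P2·P0 via (9.09,6.035): [(0, 0) (10.1049, 0) (7.4142, 16) (0, 16)]  |A|=140.1527
3. ⊥bis P2·P1 via (4.445,3.885): [(0, 0) (3.3911, 0) (7.5356, 15.2781) (7.4142, 16) (0, 16)]  |A|=88.8658
4. ⊥bis P2·P3 via (4.49,9.69): [(0, 12.5506) (0, 0) (3.3911, 0) (5.7943, 8.859)]  |A|=51.3819
5. ⊥bis P2·P4 via (4.615,4.59): [(4.8233, 9.4777) (0, 12.5506) (0, 0) (3.3911, 0) (4.611, 4.4971)]  |A|=48.8982
6. ⊥bis P2·P5 via (7.075,9): [(4.8233, 9.4777) (0, 12.5506) (0, 0) (3.3911, 0) (4.611, 4.4971)]  |A|=48.8982
7. ⊥bis P2·P6 via (7.49,7.59): [(4.8233, 9.4777) (0, 12.5506) (0, 0) (3.3911, 0) (4.611, 4.4971)]  |A|=48.8982
8. ⊥bis P2·P7 via (3.67,5.435): [(1.8887, 11.3473) (0, 12.5506) (0, 0) (3.3911, 0) (4.2991, 3.347)]  |A|=38.758
9. ⊥bis P2·P8 via (5.755,3.035): [(1.8887, 11.3473) (0, 12.5506) (0, 0) (3.3911, 0) (4.2991, 3.347)]  |A|=38.758
10. canonical 5-gon: [(1.8887, 11.3473) (0, 12.5506) (0, 0) (3.3911, 0) (4.2991, 3.347)]
11. shoelace: 38.758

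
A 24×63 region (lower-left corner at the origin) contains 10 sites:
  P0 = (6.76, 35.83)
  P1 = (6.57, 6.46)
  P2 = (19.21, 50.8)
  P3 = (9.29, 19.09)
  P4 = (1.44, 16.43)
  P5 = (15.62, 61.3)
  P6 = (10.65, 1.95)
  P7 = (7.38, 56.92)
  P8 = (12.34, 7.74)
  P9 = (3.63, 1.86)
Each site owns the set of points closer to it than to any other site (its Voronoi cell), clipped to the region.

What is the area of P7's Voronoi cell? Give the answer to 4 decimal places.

1. box [0,24]×[0,63]: [(0, 0) (24, 0) (24, 63) (0, 63)]
2. ⊥bis P7·P0 via (7.07,46.375): [(0, 46.5828) (24, 45.8773) (24, 63) (0, 63)]  |A|=402.4783
3. ⊥bis P7·P1 via (6.975,31.69): [(0, 46.5828) (24, 45.8773) (24, 63) (0, 63)]  |A|=402.4783
4. ⊥bis P7·P2 via (13.295,53.86): [(0, 46.5828) (9.3875, 46.3069) (18.0234, 63) (0, 63)]  |A|=227.4918
5. ⊥bis P7·P3 via (8.335,38.005): [(0, 46.5828) (9.3875, 46.3069) (18.0234, 63) (0, 63)]  |A|=227.4918
6. ⊥bis P7·P4 via (4.41,36.675): [(0, 46.5828) (9.3875, 46.3069) (18.0234, 63) (0, 63)]  |A|=227.4918
7. ⊥bis P7·P5 via (11.5,59.11): [(0, 46.5828) (9.3875, 46.3069) (13.7861, 54.8093) (9.4323, 63) (0, 63)]  |A|=192.3079
8. ⊥bis P7·P6 via (9.015,29.435): [(0, 46.5828) (9.3875, 46.3069) (13.7861, 54.8093) (9.4323, 63) (0, 63)]  |A|=192.3079
9. ⊥bis P7·P8 via (9.86,32.33): [(0, 46.5828) (9.3875, 46.3069) (13.7861, 54.8093) (9.4323, 63) (0, 63)]  |A|=192.3079
10. ⊥bis P7·P9 via (5.505,29.39): [(0, 46.5828) (9.3875, 46.3069) (13.7861, 54.8093) (9.4323, 63) (0, 63)]  |A|=192.3079
11. canonical 5-gon: [(0, 46.5828) (9.3875, 46.3069) (13.7861, 54.8093) (9.4323, 63) (0, 63)]
12. shoelace: 192.3079

Area of P7's cell: 192.3079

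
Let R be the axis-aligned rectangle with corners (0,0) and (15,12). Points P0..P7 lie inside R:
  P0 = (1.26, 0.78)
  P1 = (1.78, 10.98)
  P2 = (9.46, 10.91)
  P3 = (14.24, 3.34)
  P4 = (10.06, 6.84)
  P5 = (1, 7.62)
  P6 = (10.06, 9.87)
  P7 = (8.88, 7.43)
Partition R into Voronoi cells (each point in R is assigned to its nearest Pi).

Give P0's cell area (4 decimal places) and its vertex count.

1. box [0,15]×[0,12]: [(0, 0) (15, 0) (15, 12) (0, 12)]
2. ⊥bis P0·P1 via (1.52,5.88): [(0, 5.9575) (0, 0) (15, 0) (15, 5.1928)]  |A|=83.6271
3. ⊥bis P0·P2 via (5.36,5.845): [(5.572, 5.6734) (0, 5.9575) (0, 0) (12.5807, 0)]  |A|=52.2853
4. ⊥bis P0·P3 via (7.75,2.06): [(7.3157, 4.2619) (5.572, 5.6734) (0, 5.9575) (0, 0) (8.1563, 0)]  |A|=42.8571
5. ⊥bis P0·P4 via (5.66,3.81): [(8.1051, 0.2593) (4.3333, 5.7366) (0, 5.9575) (0, 0) (8.1563, 0)]  |A|=36.6513
6. ⊥bis P0·P5 via (1.13,4.2): [(8.1051, 0.2593) (5.2827, 4.3579) (0, 4.157) (0, 0) (8.1563, 0)]  |A|=29.0133
7. ⊥bis P0·P6 via (5.66,5.325): [(8.1051, 0.2593) (5.2827, 4.3579) (0, 4.157) (0, 0) (8.1563, 0)]  |A|=29.0133
8. ⊥bis P0·P7 via (5.07,4.105): [(8.1051, 0.2593) (6.9042, 2.0033) (4.8633, 4.3419) (0, 4.157) (0, 0) (8.1563, 0)]  |A|=28.5066
9. canonical 6-gon: [(8.1051, 0.2593) (6.9042, 2.0033) (4.8633, 4.3419) (0, 4.157) (0, 0) (8.1563, 0)]
10. shoelace: 28.5066

Area of P0's cell: 28.5066 (6 vertices)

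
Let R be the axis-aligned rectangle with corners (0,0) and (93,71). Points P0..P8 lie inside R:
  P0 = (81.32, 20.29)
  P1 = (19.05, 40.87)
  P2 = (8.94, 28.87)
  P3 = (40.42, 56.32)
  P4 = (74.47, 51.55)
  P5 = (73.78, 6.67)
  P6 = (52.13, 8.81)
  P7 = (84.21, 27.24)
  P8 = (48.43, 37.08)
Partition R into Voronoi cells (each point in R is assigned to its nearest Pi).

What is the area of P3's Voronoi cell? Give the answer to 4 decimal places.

1. box [0,93]×[0,71]: [(0, 0) (93, 0) (93, 71) (0, 71)]
2. ⊥bis P3·P0 via (60.87,38.305): [(0, 0) (27.126, 0) (89.672, 71) (0, 71)]  |A|=4146.3286
3. ⊥bis P3·P1 via (29.735,48.595): [(47.8554, 23.5313) (89.672, 71) (13.5367, 71)]  |A|=1807.0199
4. ⊥bis P3·P2 via (24.68,42.595): [(47.8554, 23.5313) (89.672, 71) (13.5367, 71)]  |A|=1807.0199
5. ⊥bis P3·P4 via (57.445,53.935): [(47.8554, 23.5313) (54.1937, 30.7263) (59.8356, 71) (13.5367, 71)]  |A|=1206.21
6. ⊥bis P3·P5 via (57.1,31.495): [(47.0028, 24.7107) (51.6378, 27.8249) (54.1937, 30.7263) (59.8356, 71) (13.5367, 71)]  |A|=1202.1493
7. ⊥bis P3·P6 via (46.275,32.565): [(42.0731, 31.5293) (54.7437, 34.6523) (59.8356, 71) (13.5367, 71)]  |A|=1136.0474
8. ⊥bis P3·P7 via (62.315,41.78): [(42.0731, 31.5293) (54.7437, 34.6523) (59.8356, 71) (13.5367, 71)]  |A|=1136.0474
9. ⊥bis P3·P8 via (44.425,46.7): [(34.1867, 42.4376) (57.1751, 52.0081) (59.8356, 71) (13.5367, 71)]  |A|=866.7693
10. canonical 4-gon: [(34.1867, 42.4376) (57.1751, 52.0081) (59.8356, 71) (13.5367, 71)]
11. shoelace: 866.7693

Area of P3's cell: 866.7693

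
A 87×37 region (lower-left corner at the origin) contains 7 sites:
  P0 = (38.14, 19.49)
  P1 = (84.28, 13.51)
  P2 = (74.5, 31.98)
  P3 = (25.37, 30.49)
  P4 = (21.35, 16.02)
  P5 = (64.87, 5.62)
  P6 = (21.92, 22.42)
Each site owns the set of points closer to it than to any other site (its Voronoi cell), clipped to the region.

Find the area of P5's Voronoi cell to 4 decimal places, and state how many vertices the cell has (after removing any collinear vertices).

Area of P5's cell: 499.7494 (4 vertices)

1. box [0,87]×[0,37]: [(0, 0) (87, 0) (87, 37) (0, 37)]
2. ⊥bis P5·P0 via (51.505,12.555): [(44.9903, 0) (87, 0) (87, 37) (64.1893, 37)]  |A|=1199.1768
3. ⊥bis P5·P1 via (74.575,9.565): [(63.7596, 36.1718) (44.9903, 0) (78.4631, 0)]  |A|=605.3851
4. ⊥bis P5·P2 via (69.685,18.8): [(71.0192, 18.3126) (57.1262, 23.3881) (44.9903, 0) (78.4631, 0)]  |A|=499.7494
5. ⊥bis P5·P3 via (45.12,18.055): [(71.0192, 18.3126) (57.1262, 23.3881) (44.9903, 0) (78.4631, 0)]  |A|=499.7494
6. ⊥bis P5·P4 via (43.11,10.82): [(71.0192, 18.3126) (57.1262, 23.3881) (44.9903, 0) (78.4631, 0)]  |A|=499.7494
7. ⊥bis P5·P6 via (43.395,14.02): [(71.0192, 18.3126) (57.1262, 23.3881) (44.9903, 0) (78.4631, 0)]  |A|=499.7494
8. canonical 4-gon: [(71.0192, 18.3126) (57.1262, 23.3881) (44.9903, 0) (78.4631, 0)]
9. shoelace: 499.7494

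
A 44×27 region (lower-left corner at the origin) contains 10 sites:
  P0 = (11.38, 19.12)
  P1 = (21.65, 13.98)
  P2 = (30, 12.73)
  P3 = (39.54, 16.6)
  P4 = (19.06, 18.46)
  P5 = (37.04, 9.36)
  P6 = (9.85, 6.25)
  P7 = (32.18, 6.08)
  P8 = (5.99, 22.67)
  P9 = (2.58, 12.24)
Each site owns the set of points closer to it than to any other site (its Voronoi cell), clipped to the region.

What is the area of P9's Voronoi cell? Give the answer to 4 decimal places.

Area of P9's cell: 87.8674

1. box [0,44]×[0,27]: [(0, 0) (44, 0) (44, 27) (0, 27)]
2. ⊥bis P9·P0 via (6.98,15.68): [(0, 24.6079) (0, 0) (19.2389, 0)]  |A|=236.7146
3. ⊥bis P9·P1 via (12.115,13.11): [(12.528, 8.5837) (0, 24.6079) (0, 0) (13.3112, 0)]  |A|=211.2737
4. ⊥bis P9·P2 via (16.29,12.485): [(12.528, 8.5837) (0, 24.6079) (0, 0) (13.3112, 0)]  |A|=211.2737
5. ⊥bis P9·P3 via (21.06,14.42): [(12.528, 8.5837) (0, 24.6079) (0, 0) (13.3112, 0)]  |A|=211.2737
6. ⊥bis P9·P4 via (10.82,15.35): [(12.528, 8.5837) (0, 24.6079) (0, 0) (13.3112, 0)]  |A|=211.2737
7. ⊥bis P9·P5 via (19.81,10.8): [(12.528, 8.5837) (0, 24.6079) (0, 0) (13.3112, 0)]  |A|=211.2737
8. ⊥bis P9·P6 via (6.215,9.245): [(9.189, 12.8545) (0, 24.6079) (0, 1.7019)]  |A|=105.2417
9. ⊥bis P9·P7 via (17.38,9.16): [(9.189, 12.8545) (0, 24.6079) (0, 1.7019)]  |A|=105.2417
10. ⊥bis P9·P8 via (4.285,17.455): [(9.189, 12.8545) (6.0412, 16.8808) (0, 18.8559) (0, 1.7019)]  |A|=87.8674
11. canonical 4-gon: [(9.189, 12.8545) (6.0412, 16.8808) (0, 18.8559) (0, 1.7019)]
12. shoelace: 87.8674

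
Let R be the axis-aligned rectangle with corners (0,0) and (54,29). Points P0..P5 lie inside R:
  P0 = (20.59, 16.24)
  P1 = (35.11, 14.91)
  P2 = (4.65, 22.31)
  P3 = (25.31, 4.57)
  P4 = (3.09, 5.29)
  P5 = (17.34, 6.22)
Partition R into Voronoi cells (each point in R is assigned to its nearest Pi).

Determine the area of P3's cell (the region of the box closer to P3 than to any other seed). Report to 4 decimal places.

Area of P3's cell: 148.6976

1. box [0,54]×[0,29]: [(0, 0) (54, 0) (54, 29) (0, 29)]
2. ⊥bis P3·P0 via (22.95,10.405): [(0, 1.1227) (0, 0) (54, 0) (54, 22.9634)]  |A|=650.3245
3. ⊥bis P3·P1 via (30.21,9.74): [(27.5467, 12.2642) (0, 1.1227) (0, 0) (40.4867, 0)]  |A|=263.7319
4. ⊥bis P3·P2 via (14.98,13.44): [(27.5467, 12.2642) (6.7467, 3.8515) (3.4396, 0) (40.4867, 0)]  |A|=253.3208
5. ⊥bis P3·P4 via (14.2,4.93): [(27.5467, 12.2642) (14.2636, 6.8917) (14.0403, 0) (40.4867, 0)]  |A|=207.344
6. ⊥bis P3·P5 via (21.325,5.395): [(27.5467, 12.2642) (22.3085, 10.1455) (20.2081, 0) (40.4867, 0)]  |A|=148.6976
7. canonical 4-gon: [(27.5467, 12.2642) (22.3085, 10.1455) (20.2081, 0) (40.4867, 0)]
8. shoelace: 148.6976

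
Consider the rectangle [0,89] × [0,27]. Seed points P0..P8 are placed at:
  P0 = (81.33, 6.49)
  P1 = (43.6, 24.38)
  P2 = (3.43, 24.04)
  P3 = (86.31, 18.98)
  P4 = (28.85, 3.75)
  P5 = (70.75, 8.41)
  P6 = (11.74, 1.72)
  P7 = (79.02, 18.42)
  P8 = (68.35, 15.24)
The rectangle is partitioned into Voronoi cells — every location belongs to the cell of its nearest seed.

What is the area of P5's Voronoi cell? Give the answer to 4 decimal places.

1. box [0,89]×[0,27]: [(0, 0) (89, 0) (89, 27) (0, 27)]
2. ⊥bis P5·P0 via (76.04,7.45): [(0, 0) (74.688, 0) (79.5878, 27) (0, 27)]  |A|=2082.7239
3. ⊥bis P5·P1 via (57.175,16.395): [(47.5312, 0) (74.688, 0) (79.5878, 27) (63.413, 27)]  |A|=584.9766
4. ⊥bis P5·P2 via (37.09,16.225): [(47.5312, 0) (74.688, 0) (79.5878, 27) (63.413, 27)]  |A|=584.9766
5. ⊥bis P5·P3 via (78.53,13.695): [(47.5312, 0) (74.688, 0) (77.4593, 15.2711) (69.4918, 27) (63.413, 27)]  |A|=525.7692
6. ⊥bis P5·P4 via (49.8,6.08): [(50.0079, 4.2105) (50.4762, 0) (74.688, 0) (77.4593, 15.2711) (69.4918, 27) (63.413, 27)]  |A|=519.5693
7. ⊥bis P5·P6 via (41.245,5.065): [(50.0079, 4.2105) (50.4762, 0) (74.688, 0) (77.4593, 15.2711) (69.4918, 27) (63.413, 27)]  |A|=519.5693
8. ⊥bis P5·P7 via (74.885,13.415): [(61.7872, 24.236) (50.0079, 4.2105) (50.4762, 0) (74.688, 0) (76.8308, 11.8075)]  |A|=425.0154
9. ⊥bis P5·P8 via (69.55,11.825): [(74.6433, 13.6147) (50.5622, 5.1529) (50.0079, 4.2105) (50.4762, 0) (74.688, 0) (76.8308, 11.8075)]  |A|=242.7361
10. canonical 6-gon: [(74.6433, 13.6147) (50.5622, 5.1529) (50.0079, 4.2105) (50.4762, 0) (74.688, 0) (76.8308, 11.8075)]
11. shoelace: 242.7361

Area of P5's cell: 242.7361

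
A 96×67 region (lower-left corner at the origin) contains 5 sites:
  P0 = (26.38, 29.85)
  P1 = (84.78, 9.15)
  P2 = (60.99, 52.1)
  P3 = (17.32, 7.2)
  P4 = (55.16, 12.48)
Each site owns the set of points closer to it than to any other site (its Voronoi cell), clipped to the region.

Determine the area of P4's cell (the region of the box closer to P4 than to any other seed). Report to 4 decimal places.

Area of P4's cell: 990.5757

1. box [0,96]×[0,67]: [(0, 0) (96, 0) (96, 67) (0, 67)]
2. ⊥bis P4·P0 via (40.77,21.165): [(27.996, 0) (96, 0) (96, 67) (68.4334, 67)]  |A|=3201.614
3. ⊥bis P4·P1 via (69.97,10.815): [(27.996, 0) (68.7541, 0) (76.2865, 67) (68.4334, 67)]  |A|=1628.4767
4. ⊥bis P4·P2 via (58.075,32.29): [(48.3483, 33.7213) (27.996, 0) (68.7541, 0) (72.1514, 30.2187)]  |A|=1052.8082
5. ⊥bis P4·P3 via (36.24,9.84): [(48.3483, 33.7213) (35.8071, 12.9421) (37.613, 0) (68.7541, 0) (72.1514, 30.2187)]  |A|=990.5757
6. canonical 5-gon: [(48.3483, 33.7213) (35.8071, 12.9421) (37.613, 0) (68.7541, 0) (72.1514, 30.2187)]
7. shoelace: 990.5757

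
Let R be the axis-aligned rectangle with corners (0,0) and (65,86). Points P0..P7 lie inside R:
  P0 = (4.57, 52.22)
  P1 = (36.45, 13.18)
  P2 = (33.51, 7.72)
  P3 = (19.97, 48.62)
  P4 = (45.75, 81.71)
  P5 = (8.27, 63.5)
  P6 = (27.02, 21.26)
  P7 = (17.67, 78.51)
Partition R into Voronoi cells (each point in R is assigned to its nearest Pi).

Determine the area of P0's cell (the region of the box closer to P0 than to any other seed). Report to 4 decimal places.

Area of P0's cell: 312.4463

1. box [0,65]×[0,86]: [(0, 0) (65, 0) (65, 86) (0, 86)]
2. ⊥bis P0·P1 via (20.51,32.7): [(0, 15.9516) (65, 69.0305) (65, 86) (0, 86)]  |A|=2828.0841
3. ⊥bis P0·P2 via (19.04,29.97): [(0, 17.5876) (9.84, 23.9869) (65, 69.0305) (65, 86) (0, 86)]  |A|=2820.0349
4. ⊥bis P0·P3 via (12.27,50.42): [(0, 17.5876) (5.4187, 21.1115) (20.5874, 86) (0, 86)]  |A|=853.2946
5. ⊥bis P0·P4 via (25.16,66.965): [(0, 17.5876) (5.4187, 21.1115) (18.358, 76.4633) (11.5286, 86) (0, 86)]  |A|=810.0989
6. ⊥bis P0·P5 via (6.42,57.86): [(0, 59.9659) (0, 17.5876) (5.4187, 21.1115) (13.4687, 55.5479)]  |A|=364.5065
7. ⊥bis P0·P6 via (15.795,36.74): [(0, 59.9659) (0, 25.2866) (7.6999, 30.87) (13.4687, 55.5479)]  |A|=312.4463
8. ⊥bis P0·P7 via (11.12,65.365): [(0, 59.9659) (0, 25.2866) (7.6999, 30.87) (13.4687, 55.5479)]  |A|=312.4463
9. canonical 4-gon: [(0, 59.9659) (0, 25.2866) (7.6999, 30.87) (13.4687, 55.5479)]
10. shoelace: 312.4463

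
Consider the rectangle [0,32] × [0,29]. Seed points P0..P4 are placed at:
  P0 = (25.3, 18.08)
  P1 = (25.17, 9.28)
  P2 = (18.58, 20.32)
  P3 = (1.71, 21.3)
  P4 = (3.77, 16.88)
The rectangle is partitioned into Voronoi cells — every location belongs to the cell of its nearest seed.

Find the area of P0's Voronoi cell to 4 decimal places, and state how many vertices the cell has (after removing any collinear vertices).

Area of P0's cell: 143.3352 (4 vertices)

1. box [0,32]×[0,29]: [(0, 0) (32, 0) (32, 29) (0, 29)]
2. ⊥bis P0·P1 via (25.235,13.68): [(0, 14.0528) (32, 13.5801) (32, 29) (0, 29)]  |A|=485.8744
3. ⊥bis P0·P2 via (21.94,19.2): [(20.1252, 13.7555) (32, 13.5801) (32, 29) (25.2067, 29)]  |A|=143.3352
4. ⊥bis P0·P3 via (13.505,19.69): [(20.1252, 13.7555) (32, 13.5801) (32, 29) (25.2067, 29)]  |A|=143.3352
5. ⊥bis P0·P4 via (14.535,17.48): [(20.1252, 13.7555) (32, 13.5801) (32, 29) (25.2067, 29)]  |A|=143.3352
6. canonical 4-gon: [(20.1252, 13.7555) (32, 13.5801) (32, 29) (25.2067, 29)]
7. shoelace: 143.3352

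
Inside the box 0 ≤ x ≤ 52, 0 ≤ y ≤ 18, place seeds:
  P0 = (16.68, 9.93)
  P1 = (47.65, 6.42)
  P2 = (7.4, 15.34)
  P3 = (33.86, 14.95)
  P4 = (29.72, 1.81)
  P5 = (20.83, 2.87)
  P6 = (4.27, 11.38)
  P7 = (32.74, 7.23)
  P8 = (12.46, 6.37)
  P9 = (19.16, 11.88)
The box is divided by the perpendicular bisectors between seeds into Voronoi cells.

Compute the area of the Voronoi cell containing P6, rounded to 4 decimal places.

1. box [0,52]×[0,18]: [(0, 0) (52, 0) (52, 18) (0, 18)]
2. ⊥bis P6·P0 via (10.475,10.655): [(0, 0) (9.2301, 0) (11.3332, 18) (0, 18)]  |A|=185.0693
3. ⊥bis P6·P1 via (25.96,8.9): [(0, 0) (9.2301, 0) (11.3332, 18) (0, 18)]  |A|=185.0693
4. ⊥bis P6·P2 via (5.835,13.36): [(0, 17.972) (0, 0) (9.2301, 0) (10.3721, 9.7739)]  |A|=138.3101
5. ⊥bis P6·P3 via (19.065,13.165): [(0, 17.972) (0, 0) (9.2301, 0) (10.3721, 9.7739)]  |A|=138.3101
6. ⊥bis P6·P4 via (16.995,6.595): [(0, 17.972) (0, 0) (9.2301, 0) (10.3721, 9.7739)]  |A|=138.3101
7. ⊥bis P6·P5 via (12.55,7.125): [(0, 17.972) (0, 0) (8.8885, 0) (9.3306, 0.8601) (10.3721, 9.7739)]  |A|=138.1632
8. ⊥bis P6·P7 via (18.505,9.305): [(0, 17.972) (0, 0) (8.8885, 0) (9.3306, 0.8601) (10.3721, 9.7739)]  |A|=138.1632
9. ⊥bis P6·P8 via (8.365,8.875): [(9.3898, 10.5503) (0, 17.972) (0, 0) (2.936, 0)]  |A|=99.8644
10. ⊥bis P6·P9 via (11.715,11.63): [(9.3898, 10.5503) (0, 17.972) (0, 0) (2.936, 0)]  |A|=99.8644
11. canonical 4-gon: [(9.3898, 10.5503) (0, 17.972) (0, 0) (2.936, 0)]
12. shoelace: 99.8644

Area of P6's cell: 99.8644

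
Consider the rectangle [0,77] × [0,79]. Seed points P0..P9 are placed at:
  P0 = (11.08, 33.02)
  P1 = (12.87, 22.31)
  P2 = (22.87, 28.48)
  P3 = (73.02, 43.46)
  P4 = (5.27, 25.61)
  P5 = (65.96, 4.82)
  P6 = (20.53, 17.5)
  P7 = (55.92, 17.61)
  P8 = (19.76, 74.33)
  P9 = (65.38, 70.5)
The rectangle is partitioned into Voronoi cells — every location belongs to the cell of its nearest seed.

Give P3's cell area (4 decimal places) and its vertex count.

1. box [0,77]×[0,79]: [(0, 0) (77, 0) (77, 79) (0, 79)]
2. ⊥bis P3·P0 via (42.05,38.24): [(48.4954, 0) (77, 0) (77, 79) (35.1799, 79)]  |A|=2777.8275
3. ⊥bis P3·P1 via (42.945,32.885): [(42.9596, 32.8436) (54.5081, 0) (77, 0) (77, 79) (35.1799, 79)]  |A|=2679.0883
4. ⊥bis P3·P2 via (47.945,35.97): [(35.294, 78.3229) (58.6894, 0) (77, 0) (77, 79) (35.1799, 79)]  |A|=2378.6147
5. ⊥bis P3·P4 via (39.145,34.535): [(35.294, 78.3229) (58.6894, 0) (77, 0) (77, 79) (35.1799, 79)]  |A|=2378.6147
6. ⊥bis P3·P5 via (69.49,24.14): [(35.294, 78.3229) (50.4389, 27.6209) (77, 22.7678) (77, 79) (35.1799, 79)]  |A|=1823.368
7. ⊥bis P3·P6 via (46.775,30.48): [(35.294, 78.3229) (50.4389, 27.6209) (77, 22.7678) (77, 79) (35.1799, 79)]  |A|=1823.368
8. ⊥bis P3·P7 via (64.47,30.535): [(35.294, 78.3229) (45.8989, 42.8199) (75.9107, 22.9669) (77, 22.7678) (77, 79) (35.1799, 79)]  |A|=1640.3585
9. ⊥bis P3·P8 via (46.39,58.895): [(42.8972, 52.8689) (45.8989, 42.8199) (75.9107, 22.9669) (77, 22.7678) (77, 79) (58.043, 79)]  |A|=1340.5176
10. ⊥bis P3·P9 via (69.2,56.98): [(43.8119, 49.8067) (45.8989, 42.8199) (75.9107, 22.9669) (77, 22.7678) (77, 59.1838)]  |A|=699.8393
11. canonical 5-gon: [(43.8119, 49.8067) (45.8989, 42.8199) (75.9107, 22.9669) (77, 22.7678) (77, 59.1838)]
12. shoelace: 699.8393

Area of P3's cell: 699.8393 (5 vertices)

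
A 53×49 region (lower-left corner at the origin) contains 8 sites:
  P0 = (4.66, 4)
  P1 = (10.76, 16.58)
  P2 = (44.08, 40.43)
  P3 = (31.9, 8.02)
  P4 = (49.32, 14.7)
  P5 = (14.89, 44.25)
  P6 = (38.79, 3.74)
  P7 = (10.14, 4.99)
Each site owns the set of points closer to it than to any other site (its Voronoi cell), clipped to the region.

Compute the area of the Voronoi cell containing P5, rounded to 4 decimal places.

Area of P5's cell: 545.9899

1. box [0,53]×[0,49]: [(0, 0) (53, 0) (53, 49) (0, 49)]
2. ⊥bis P5·P0 via (9.775,24.125): [(0, 26.6094) (53, 13.1389) (53, 49) (0, 49)]  |A|=1543.6701
3. ⊥bis P5·P1 via (12.825,30.415): [(0, 32.3292) (53, 24.4185) (53, 49) (0, 49)]  |A|=1093.1843
4. ⊥bis P5·P2 via (29.485,42.34): [(0, 32.3292) (27.6351, 28.2045) (30.3566, 49) (0, 49)]  |A|=545.9899
5. ⊥bis P5·P3 via (23.395,26.135): [(0, 32.3292) (27.6351, 28.2045) (30.3566, 49) (0, 49)]  |A|=545.9899
6. ⊥bis P5·P4 via (32.105,29.475): [(0, 32.3292) (27.6351, 28.2045) (30.3566, 49) (0, 49)]  |A|=545.9899
7. ⊥bis P5·P6 via (26.84,23.995): [(0, 32.3292) (27.6351, 28.2045) (30.3566, 49) (0, 49)]  |A|=545.9899
8. ⊥bis P5·P7 via (12.515,24.62): [(0, 32.3292) (27.6351, 28.2045) (30.3566, 49) (0, 49)]  |A|=545.9899
9. canonical 4-gon: [(0, 32.3292) (27.6351, 28.2045) (30.3566, 49) (0, 49)]
10. shoelace: 545.9899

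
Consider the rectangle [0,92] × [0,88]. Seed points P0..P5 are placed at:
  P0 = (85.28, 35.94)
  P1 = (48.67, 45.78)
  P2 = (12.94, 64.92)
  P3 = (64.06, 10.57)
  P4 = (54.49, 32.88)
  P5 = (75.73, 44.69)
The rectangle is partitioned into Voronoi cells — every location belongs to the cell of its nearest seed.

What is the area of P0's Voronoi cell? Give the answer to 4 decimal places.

Area of P0's cell: 502.5436

1. box [0,92]×[0,88]: [(0, 0) (92, 0) (92, 88) (0, 88)]
2. ⊥bis P0·P1 via (66.975,40.86): [(55.9927, 0) (92, 0) (92, 88) (79.6452, 88)]  |A|=2127.931
3. ⊥bis P0·P2 via (49.11,50.43): [(55.9927, 0) (92, 0) (92, 88) (79.6452, 88)]  |A|=2127.931
4. ⊥bis P0·P3 via (74.67,23.255): [(64.5241, 31.7413) (92, 8.7598) (92, 88) (79.6452, 88)]  |A|=1436.1301
5. ⊥bis P0·P4 via (69.885,34.41): [(68.6315, 47.023) (70.6603, 26.6088) (92, 8.7598) (92, 88) (79.6452, 88)]  |A|=1378.7034
6. ⊥bis P0·P5 via (80.505,40.315): [(70.3948, 29.2804) (70.6603, 26.6088) (92, 8.7598) (92, 52.861)]  |A|=502.5436
7. canonical 4-gon: [(70.3948, 29.2804) (70.6603, 26.6088) (92, 8.7598) (92, 52.861)]
8. shoelace: 502.5436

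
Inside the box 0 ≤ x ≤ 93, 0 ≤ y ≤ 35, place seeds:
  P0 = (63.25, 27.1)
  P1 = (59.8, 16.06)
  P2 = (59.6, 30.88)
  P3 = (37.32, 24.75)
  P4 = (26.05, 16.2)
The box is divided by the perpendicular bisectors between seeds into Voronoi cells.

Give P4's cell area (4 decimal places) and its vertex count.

1. box [0,93]×[0,35]: [(0, 0) (93, 0) (93, 35) (0, 35)]
2. ⊥bis P4·P0 via (44.65,21.65): [(0, 0) (50.9937, 0) (40.7383, 35) (0, 35)]  |A|=1605.3098
3. ⊥bis P4·P1 via (42.925,16.13): [(0, 0) (42.8581, 0) (42.9717, 27.3779) (40.7383, 35) (0, 35)]  |A|=1493.942
4. ⊥bis P4·P2 via (42.825,23.54): [(0, 0) (42.8581, 0) (42.9545, 23.244) (37.8106, 35) (0, 35)]  |A|=1472.0515
5. ⊥bis P4·P3 via (31.685,20.475): [(0, 0) (42.8581, 0) (42.8818, 5.7162) (20.6656, 35) (0, 35)]  |A|=1175.5075
6. canonical 5-gon: [(0, 0) (42.8581, 0) (42.8818, 5.7162) (20.6656, 35) (0, 35)]
7. shoelace: 1175.5075

Area of P4's cell: 1175.5075 (5 vertices)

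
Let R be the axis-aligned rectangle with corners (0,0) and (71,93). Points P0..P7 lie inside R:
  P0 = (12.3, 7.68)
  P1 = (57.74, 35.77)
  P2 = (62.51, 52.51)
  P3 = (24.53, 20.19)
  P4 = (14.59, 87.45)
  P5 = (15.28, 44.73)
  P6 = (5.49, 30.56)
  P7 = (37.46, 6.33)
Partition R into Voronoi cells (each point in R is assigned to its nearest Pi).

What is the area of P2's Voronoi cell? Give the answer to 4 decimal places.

Area of P2's cell: 1367.7680

1. box [0,71]×[0,93]: [(0, 0) (71, 0) (71, 93) (0, 93)]
2. ⊥bis P2·P0 via (37.405,30.095): [(0, 71.9889) (64.2753, 0) (71, 0) (71, 93) (0, 93)]  |A|=4289.4441
3. ⊥bis P2·P1 via (60.125,44.14): [(0, 71.9889) (12.8332, 57.6156) (71, 41.0412) (71, 93) (0, 93)]  |A|=2902.1033
4. ⊥bis P2·P3 via (43.52,36.35): [(0, 87.4914) (29.4537, 52.8797) (71, 41.0412) (71, 93) (0, 93)]  |A|=2584.7444
5. ⊥bis P2·P4 via (38.55,69.98): [(27.6376, 55.0138) (29.4537, 52.8797) (71, 41.0412) (71, 93) (55.3346, 93)]  |A|=1457.6446
6. ⊥bis P2·P5 via (38.895,48.62): [(35.9613, 66.4296) (38.6237, 50.2667) (71, 41.0412) (71, 93) (55.3346, 93)]  |A|=1367.768
7. ⊥bis P2·P6 via (34,41.535): [(35.9613, 66.4296) (38.6237, 50.2667) (71, 41.0412) (71, 93) (55.3346, 93)]  |A|=1367.768
8. ⊥bis P2·P7 via (49.985,29.42): [(35.9613, 66.4296) (38.6237, 50.2667) (71, 41.0412) (71, 93) (55.3346, 93)]  |A|=1367.768
9. canonical 5-gon: [(35.9613, 66.4296) (38.6237, 50.2667) (71, 41.0412) (71, 93) (55.3346, 93)]
10. shoelace: 1367.768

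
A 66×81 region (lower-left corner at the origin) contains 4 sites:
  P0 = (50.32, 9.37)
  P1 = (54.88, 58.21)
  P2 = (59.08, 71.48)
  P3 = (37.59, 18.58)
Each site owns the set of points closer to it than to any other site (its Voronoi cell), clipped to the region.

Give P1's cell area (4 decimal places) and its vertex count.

1. box [0,66]×[0,81]: [(0, 0) (66, 0) (66, 81) (0, 81)]
2. ⊥bis P1·P0 via (52.6,33.79): [(0, 38.7011) (66, 32.5389) (66, 81) (0, 81)]  |A|=2995.0816
3. ⊥bis P1·P2 via (56.98,64.845): [(0, 38.7011) (66, 32.5389) (66, 61.9901) (5.9379, 81) (0, 81)]  |A|=2424.1955
4. ⊥bis P1·P3 via (46.235,38.395): [(0, 58.5667) (57.9308, 33.2923) (66, 32.5389) (66, 61.9901) (5.9379, 81) (0, 81)]  |A|=1848.78
5. canonical 6-gon: [(0, 58.5667) (57.9308, 33.2923) (66, 32.5389) (66, 61.9901) (5.9379, 81) (0, 81)]
6. shoelace: 1848.78

Area of P1's cell: 1848.7800 (6 vertices)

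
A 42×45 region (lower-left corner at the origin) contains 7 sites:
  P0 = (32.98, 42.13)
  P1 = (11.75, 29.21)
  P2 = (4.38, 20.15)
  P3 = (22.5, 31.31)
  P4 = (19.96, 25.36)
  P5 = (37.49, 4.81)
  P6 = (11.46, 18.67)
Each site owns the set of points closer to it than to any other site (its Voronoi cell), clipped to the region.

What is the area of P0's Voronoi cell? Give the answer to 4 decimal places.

1. box [0,42]×[0,45]: [(0, 0) (42, 0) (42, 45) (0, 45)]
2. ⊥bis P0·P1 via (22.365,35.67): [(42, 3.406) (42, 45) (16.687, 45)]  |A|=526.4343
3. ⊥bis P0·P2 via (18.68,31.14): [(42, 3.406) (42, 45) (16.687, 45)]  |A|=526.4343
4. ⊥bis P0·P3 via (27.74,36.72): [(42, 22.9081) (42, 45) (19.1914, 45)]  |A|=251.943
5. ⊥bis P0·P4 via (26.47,33.745): [(42, 22.9081) (42, 45) (19.1914, 45)]  |A|=251.943
6. ⊥bis P0·P5 via (35.235,23.47): [(40.7338, 24.1345) (42, 24.2875) (42, 45) (19.1914, 45)]  |A|=251.0697
7. ⊥bis P0·P6 via (22.22,30.4): [(40.7338, 24.1345) (42, 24.2875) (42, 45) (19.1914, 45)]  |A|=251.0697
8. canonical 4-gon: [(40.7338, 24.1345) (42, 24.2875) (42, 45) (19.1914, 45)]
9. shoelace: 251.0697

Area of P0's cell: 251.0697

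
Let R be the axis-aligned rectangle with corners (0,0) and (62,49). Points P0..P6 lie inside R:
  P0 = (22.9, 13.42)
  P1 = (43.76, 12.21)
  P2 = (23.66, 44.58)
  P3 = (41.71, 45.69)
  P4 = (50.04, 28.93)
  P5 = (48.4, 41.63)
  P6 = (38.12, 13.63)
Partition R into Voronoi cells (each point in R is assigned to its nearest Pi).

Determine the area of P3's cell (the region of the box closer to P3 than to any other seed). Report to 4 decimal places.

1. box [0,62]×[0,49]: [(0, 0) (62, 0) (62, 49) (0, 49)]
2. ⊥bis P3·P0 via (32.305,29.555): [(0, 48.3854) (62, 12.246) (62, 49) (0, 49)]  |A|=1158.428
3. ⊥bis P3·P1 via (42.735,28.95): [(0, 48.3854) (34.2357, 28.4296) (62, 30.1296) (62, 49) (0, 49)]  |A|=910.1648
4. ⊥bis P3·P2 via (32.685,45.135): [(33.6929, 28.746) (34.2357, 28.4296) (62, 30.1296) (62, 49) (32.4473, 49)]  |A|=571.2174
5. ⊥bis P3·P4 via (45.875,37.31): [(33.5431, 31.1809) (62, 45.3244) (62, 49) (32.4473, 49)]  |A|=315.6
6. ⊥bis P3·P5 via (45.055,43.66): [(33.5431, 31.1809) (39.1828, 33.9839) (48.2957, 49) (32.4473, 49)]  |A|=170.7737
7. ⊥bis P3·P6 via (39.915,29.66): [(33.5431, 31.1809) (39.1828, 33.9839) (48.2957, 49) (32.4473, 49)]  |A|=170.7737
8. canonical 4-gon: [(33.5431, 31.1809) (39.1828, 33.9839) (48.2957, 49) (32.4473, 49)]
9. shoelace: 170.7737

Area of P3's cell: 170.7737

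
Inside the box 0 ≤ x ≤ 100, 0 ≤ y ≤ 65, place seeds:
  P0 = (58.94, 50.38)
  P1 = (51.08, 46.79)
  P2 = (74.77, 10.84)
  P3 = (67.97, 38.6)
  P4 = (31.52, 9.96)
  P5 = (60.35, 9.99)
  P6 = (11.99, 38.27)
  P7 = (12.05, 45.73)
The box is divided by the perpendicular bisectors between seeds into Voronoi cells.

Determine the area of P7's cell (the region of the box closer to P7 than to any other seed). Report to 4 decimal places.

1. box [0,100]×[0,65]: [(0, 0) (100, 0) (100, 65) (0, 65)]
2. ⊥bis P7·P0 via (35.495,48.055): [(0, 0) (40.2605, 0) (33.8146, 65) (0, 65)]  |A|=2407.4416
3. ⊥bis P7·P1 via (31.565,46.26): [(0, 0) (32.8214, 0) (31.056, 65) (0, 65)]  |A|=2076.0156
4. ⊥bis P7·P2 via (43.41,28.285): [(0, 0) (27.6756, 0) (32.5818, 8.8197) (31.056, 65) (0, 65)]  |A|=2053.3234
5. ⊥bis P7·P3 via (40.01,42.165): [(0, 0) (27.6756, 0) (32.5818, 8.8197) (31.056, 65) (0, 65)]  |A|=2053.3234
6. ⊥bis P7·P4 via (21.785,27.845): [(0, 15.9872) (31.9154, 33.3591) (31.056, 65) (0, 65)]  |A|=1273.4521
7. ⊥bis P7·P5 via (36.2,27.86): [(0, 15.9872) (31.9154, 33.3591) (31.056, 65) (0, 65)]  |A|=1273.4521
8. ⊥bis P7·P6 via (12.02,42): [(0, 42.0967) (31.685, 41.8418) (31.056, 65) (0, 65)]  |A|=722.4463
9. canonical 4-gon: [(0, 42.0967) (31.685, 41.8418) (31.056, 65) (0, 65)]
10. shoelace: 722.4463

Area of P7's cell: 722.4463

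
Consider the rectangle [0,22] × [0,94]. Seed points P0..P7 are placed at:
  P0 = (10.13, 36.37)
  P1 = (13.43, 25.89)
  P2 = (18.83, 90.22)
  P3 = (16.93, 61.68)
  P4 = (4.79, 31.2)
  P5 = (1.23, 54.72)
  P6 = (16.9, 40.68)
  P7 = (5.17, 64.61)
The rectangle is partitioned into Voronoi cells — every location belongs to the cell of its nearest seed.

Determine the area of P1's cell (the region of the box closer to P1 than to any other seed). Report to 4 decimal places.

Area of P1's cell: 601.4838

1. box [0,22]×[0,94]: [(0, 0) (22, 0) (22, 94) (0, 94)]
2. ⊥bis P1·P0 via (11.78,31.13): [(0, 27.4206) (0, 0) (22, 0) (22, 34.3481)]  |A|=679.4566
3. ⊥bis P1·P2 via (16.13,58.055): [(0, 27.4206) (0, 0) (22, 0) (22, 34.3481)]  |A|=679.4566
4. ⊥bis P1·P3 via (15.18,43.785): [(0, 27.4206) (0, 0) (22, 0) (22, 34.3481)]  |A|=679.4566
5. ⊥bis P1·P4 via (9.11,28.545): [(10.4392, 30.7078) (0, 13.7219) (0, 0) (22, 0) (22, 34.3481)]  |A|=607.9546
6. ⊥bis P1·P5 via (7.33,40.305): [(10.4392, 30.7078) (0, 13.7219) (0, 0) (22, 0) (22, 34.3481)]  |A|=607.9546
7. ⊥bis P1·P6 via (15.165,33.285): [(17.147, 32.82) (10.4392, 30.7078) (0, 13.7219) (0, 0) (22, 0) (22, 31.6814)]  |A|=601.4838
8. ⊥bis P1·P7 via (9.3,45.25): [(17.147, 32.82) (10.4392, 30.7078) (0, 13.7219) (0, 0) (22, 0) (22, 31.6814)]  |A|=601.4838
9. canonical 6-gon: [(17.147, 32.82) (10.4392, 30.7078) (0, 13.7219) (0, 0) (22, 0) (22, 31.6814)]
10. shoelace: 601.4838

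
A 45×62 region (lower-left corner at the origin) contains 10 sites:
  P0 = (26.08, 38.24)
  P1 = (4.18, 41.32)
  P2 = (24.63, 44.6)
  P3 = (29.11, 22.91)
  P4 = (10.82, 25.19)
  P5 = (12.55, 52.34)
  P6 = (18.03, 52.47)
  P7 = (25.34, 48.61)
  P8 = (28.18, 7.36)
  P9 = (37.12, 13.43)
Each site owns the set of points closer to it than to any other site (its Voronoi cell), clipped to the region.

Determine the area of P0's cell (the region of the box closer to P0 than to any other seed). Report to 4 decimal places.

1. box [0,45]×[0,62]: [(0, 0) (45, 0) (45, 62) (0, 62)]
2. ⊥bis P0·P1 via (15.13,39.78): [(9.5354, 0) (45, 0) (45, 62) (18.255, 62)]  |A|=1928.4984
3. ⊥bis P0·P2 via (25.355,41.42): [(15.0296, 39.0659) (9.5354, 0) (45, 0) (45, 45.8988)]  |A|=1380.5329
4. ⊥bis P0·P3 via (27.595,30.575): [(15.0296, 39.0659) (13.442, 27.7776) (45, 34.0151) (45, 45.8988)]  |A|=351.2464
5. ⊥bis P0·P4 via (18.45,31.715): [(15.0296, 39.0659) (14.6248, 36.188) (20.6062, 29.1937) (45, 34.0151) (45, 45.8988)]  |A|=321.9572
6. ⊥bis P0·P5 via (19.315,45.29): [(15.0296, 39.0659) (14.6248, 36.188) (20.6062, 29.1937) (45, 34.0151) (45, 45.8988)]  |A|=321.9572
7. ⊥bis P0·P6 via (22.055,45.355): [(15.0296, 39.0659) (14.6248, 36.188) (20.6062, 29.1937) (45, 34.0151) (45, 45.8988)]  |A|=321.9572
8. ⊥bis P0·P7 via (25.71,43.425): [(37.9943, 44.3016) (15.0296, 39.0659) (14.6248, 36.188) (20.6062, 29.1937) (45, 34.0151) (45, 44.8015)]  |A|=318.1135
9. ⊥bis P0·P8 via (27.13,22.8): [(37.9943, 44.3016) (15.0296, 39.0659) (14.6248, 36.188) (20.6062, 29.1937) (45, 34.0151) (45, 44.8015)]  |A|=318.1135
10. ⊥bis P0·P9 via (31.6,25.835): [(37.9943, 44.3016) (15.0296, 39.0659) (14.6248, 36.188) (20.6062, 29.1937) (45, 34.0151) (45, 44.8015)]  |A|=318.1135
11. canonical 6-gon: [(37.9943, 44.3016) (15.0296, 39.0659) (14.6248, 36.188) (20.6062, 29.1937) (45, 34.0151) (45, 44.8015)]
12. shoelace: 318.1135

Area of P0's cell: 318.1135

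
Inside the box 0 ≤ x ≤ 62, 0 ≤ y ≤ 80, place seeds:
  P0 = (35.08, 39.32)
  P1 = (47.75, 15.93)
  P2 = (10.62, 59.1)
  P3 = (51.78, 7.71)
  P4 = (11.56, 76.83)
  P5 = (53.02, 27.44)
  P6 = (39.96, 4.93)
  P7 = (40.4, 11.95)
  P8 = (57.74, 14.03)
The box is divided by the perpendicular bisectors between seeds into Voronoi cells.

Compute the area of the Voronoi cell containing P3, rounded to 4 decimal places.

1. box [0,62]×[0,80]: [(0, 0) (62, 0) (62, 80) (0, 80)]
2. ⊥bis P3·P0 via (43.43,23.515): [(0, 0.5703) (0, 0) (62, 0) (62, 33.3258)]  |A|=1050.7797
3. ⊥bis P3·P1 via (49.765,11.82): [(25.6557, 0) (62, 0) (62, 17.8184)]  |A|=323.7989
4. ⊥bis P3·P2 via (31.2,33.405): [(25.6557, 0) (62, 0) (62, 17.8184)]  |A|=323.7989
5. ⊥bis P3·P4 via (31.67,42.27): [(25.6557, 0) (62, 0) (62, 17.8184)]  |A|=323.7989
6. ⊥bis P3·P5 via (52.4,17.575): [(60.4691, 17.0679) (25.6557, 0) (62, 0) (62, 16.9717)]  |A|=323.1507
7. ⊥bis P3·P6 via (45.87,6.32): [(60.4691, 17.0679) (45.1129, 9.5392) (47.3564, 0) (62, 0) (62, 16.9717)]  |A|=219.647
8. ⊥bis P3·P7 via (46.09,9.83): [(60.4691, 17.0679) (46.1758, 10.0603) (45.4491, 8.1097) (47.3564, 0) (62, 0) (62, 16.9717)]  |A|=218.7996
9. ⊥bis P3·P8 via (54.76,10.87): [(52.3886, 13.1063) (46.1758, 10.0603) (45.4491, 8.1097) (47.3564, 0) (62, 0) (62, 4.0424)]  |A|=153.2446
10. canonical 6-gon: [(52.3886, 13.1063) (46.1758, 10.0603) (45.4491, 8.1097) (47.3564, 0) (62, 0) (62, 4.0424)]
11. shoelace: 153.2446

Area of P3's cell: 153.2446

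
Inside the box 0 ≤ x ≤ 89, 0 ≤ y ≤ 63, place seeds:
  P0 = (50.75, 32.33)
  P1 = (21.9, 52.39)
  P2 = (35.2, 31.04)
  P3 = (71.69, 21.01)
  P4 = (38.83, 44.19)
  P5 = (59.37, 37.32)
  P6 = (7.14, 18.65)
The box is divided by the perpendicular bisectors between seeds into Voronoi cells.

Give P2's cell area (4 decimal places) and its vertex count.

Area of P2's cell: 767.4095 (5 vertices)

1. box [0,89]×[0,63]: [(0, 0) (89, 0) (89, 63) (0, 63)]
2. ⊥bis P2·P0 via (42.975,31.685): [(0, 0) (45.6035, 0) (40.3772, 63) (0, 63)]  |A|=2708.3919
3. ⊥bis P2·P1 via (28.55,41.715): [(0, 23.9298) (0, 0) (45.6035, 0) (41.475, 49.7666)]  |A|=1631.01
4. ⊥bis P2·P3 via (53.445,26.025): [(0, 23.9298) (0, 0) (45.6035, 0) (41.475, 49.7666)]  |A|=1631.01
5. ⊥bis P2·P4 via (37.015,37.615): [(26.5886, 40.4932) (0, 23.9298) (0, 0) (45.6035, 0) (42.6112, 36.0702)]  |A|=1523.7965
6. ⊥bis P2·P5 via (47.285,34.18): [(26.5886, 40.4932) (0, 23.9298) (0, 0) (45.6035, 0) (42.6112, 36.0702)]  |A|=1523.7965
7. ⊥bis P2·P6 via (21.17,24.845): [(26.5886, 40.4932) (16.92, 34.4701) (32.1404, 0) (45.6035, 0) (42.6112, 36.0702)]  |A|=767.4095
8. canonical 5-gon: [(26.5886, 40.4932) (16.92, 34.4701) (32.1404, 0) (45.6035, 0) (42.6112, 36.0702)]
9. shoelace: 767.4095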